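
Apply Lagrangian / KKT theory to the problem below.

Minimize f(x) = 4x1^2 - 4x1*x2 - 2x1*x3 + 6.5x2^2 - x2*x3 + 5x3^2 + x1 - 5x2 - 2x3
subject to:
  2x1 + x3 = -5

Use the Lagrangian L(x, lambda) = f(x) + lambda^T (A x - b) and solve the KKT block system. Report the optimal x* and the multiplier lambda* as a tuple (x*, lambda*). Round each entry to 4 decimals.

Form the Lagrangian:
  L(x, lambda) = (1/2) x^T Q x + c^T x + lambda^T (A x - b)
Stationarity (grad_x L = 0): Q x + c + A^T lambda = 0.
Primal feasibility: A x = b.

This gives the KKT block system:
  [ Q   A^T ] [ x     ]   [-c ]
  [ A    0  ] [ lambda ] = [ b ]

Solving the linear system:
  x*      = (-2.0649, -0.3177, -0.8702)
  lambda* = (6.2541)
  f(x*)   = 16.2673

x* = (-2.0649, -0.3177, -0.8702), lambda* = (6.2541)


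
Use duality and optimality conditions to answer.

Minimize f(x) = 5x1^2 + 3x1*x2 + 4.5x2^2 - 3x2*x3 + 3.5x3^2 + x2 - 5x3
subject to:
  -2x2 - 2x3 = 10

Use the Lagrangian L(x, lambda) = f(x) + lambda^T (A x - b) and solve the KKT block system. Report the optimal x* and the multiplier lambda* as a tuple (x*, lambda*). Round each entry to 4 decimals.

Form the Lagrangian:
  L(x, lambda) = (1/2) x^T Q x + c^T x + lambda^T (A x - b)
Stationarity (grad_x L = 0): Q x + c + A^T lambda = 0.
Primal feasibility: A x = b.

This gives the KKT block system:
  [ Q   A^T ] [ x     ]   [-c ]
  [ A    0  ] [ lambda ] = [ b ]

Solving the linear system:
  x*      = (0.7962, -2.654, -2.346)
  lambda* = (-6.7299)
  f(x*)   = 38.1872

x* = (0.7962, -2.654, -2.346), lambda* = (-6.7299)


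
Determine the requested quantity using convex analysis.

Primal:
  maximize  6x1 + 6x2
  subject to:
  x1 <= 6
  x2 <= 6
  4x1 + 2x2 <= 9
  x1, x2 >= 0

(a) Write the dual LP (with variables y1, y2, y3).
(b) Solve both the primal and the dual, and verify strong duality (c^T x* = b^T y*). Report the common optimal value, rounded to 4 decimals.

The standard primal-dual pair for 'max c^T x s.t. A x <= b, x >= 0' is:
  Dual:  min b^T y  s.t.  A^T y >= c,  y >= 0.

So the dual LP is:
  minimize  6y1 + 6y2 + 9y3
  subject to:
    y1 + 4y3 >= 6
    y2 + 2y3 >= 6
    y1, y2, y3 >= 0

Solving the primal: x* = (0, 4.5).
  primal value c^T x* = 27.
Solving the dual: y* = (0, 0, 3).
  dual value b^T y* = 27.
Strong duality: c^T x* = b^T y*. Confirmed.

27


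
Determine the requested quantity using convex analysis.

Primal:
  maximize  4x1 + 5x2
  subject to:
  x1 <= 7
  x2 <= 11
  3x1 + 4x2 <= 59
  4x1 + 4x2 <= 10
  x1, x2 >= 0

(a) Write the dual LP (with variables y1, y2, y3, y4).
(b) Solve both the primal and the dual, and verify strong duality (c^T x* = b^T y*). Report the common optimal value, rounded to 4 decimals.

The standard primal-dual pair for 'max c^T x s.t. A x <= b, x >= 0' is:
  Dual:  min b^T y  s.t.  A^T y >= c,  y >= 0.

So the dual LP is:
  minimize  7y1 + 11y2 + 59y3 + 10y4
  subject to:
    y1 + 3y3 + 4y4 >= 4
    y2 + 4y3 + 4y4 >= 5
    y1, y2, y3, y4 >= 0

Solving the primal: x* = (0, 2.5).
  primal value c^T x* = 12.5.
Solving the dual: y* = (0, 0, 0, 1.25).
  dual value b^T y* = 12.5.
Strong duality: c^T x* = b^T y*. Confirmed.

12.5


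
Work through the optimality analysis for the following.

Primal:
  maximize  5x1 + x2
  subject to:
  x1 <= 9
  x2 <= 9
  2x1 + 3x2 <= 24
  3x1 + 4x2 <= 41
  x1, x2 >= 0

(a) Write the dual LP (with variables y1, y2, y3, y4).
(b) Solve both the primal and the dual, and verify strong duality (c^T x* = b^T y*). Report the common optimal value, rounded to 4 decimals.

The standard primal-dual pair for 'max c^T x s.t. A x <= b, x >= 0' is:
  Dual:  min b^T y  s.t.  A^T y >= c,  y >= 0.

So the dual LP is:
  minimize  9y1 + 9y2 + 24y3 + 41y4
  subject to:
    y1 + 2y3 + 3y4 >= 5
    y2 + 3y3 + 4y4 >= 1
    y1, y2, y3, y4 >= 0

Solving the primal: x* = (9, 2).
  primal value c^T x* = 47.
Solving the dual: y* = (4.3333, 0, 0.3333, 0).
  dual value b^T y* = 47.
Strong duality: c^T x* = b^T y*. Confirmed.

47


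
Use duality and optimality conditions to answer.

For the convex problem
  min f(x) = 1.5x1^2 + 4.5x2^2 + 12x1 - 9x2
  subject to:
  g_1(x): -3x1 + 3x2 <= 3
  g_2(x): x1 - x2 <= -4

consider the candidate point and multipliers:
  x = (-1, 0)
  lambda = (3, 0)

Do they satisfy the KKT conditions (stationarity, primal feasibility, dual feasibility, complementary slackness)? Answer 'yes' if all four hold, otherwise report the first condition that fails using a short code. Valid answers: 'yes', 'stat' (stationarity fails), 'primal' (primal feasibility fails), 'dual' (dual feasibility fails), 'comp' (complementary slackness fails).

Gradient of f: grad f(x) = Q x + c = (9, -9)
Constraint values g_i(x) = a_i^T x - b_i:
  g_1((-1, 0)) = 0
  g_2((-1, 0)) = 3
Stationarity residual: grad f(x) + sum_i lambda_i a_i = (0, 0)
  -> stationarity OK
Primal feasibility (all g_i <= 0): FAILS
Dual feasibility (all lambda_i >= 0): OK
Complementary slackness (lambda_i * g_i(x) = 0 for all i): OK

Verdict: the first failing condition is primal_feasibility -> primal.

primal


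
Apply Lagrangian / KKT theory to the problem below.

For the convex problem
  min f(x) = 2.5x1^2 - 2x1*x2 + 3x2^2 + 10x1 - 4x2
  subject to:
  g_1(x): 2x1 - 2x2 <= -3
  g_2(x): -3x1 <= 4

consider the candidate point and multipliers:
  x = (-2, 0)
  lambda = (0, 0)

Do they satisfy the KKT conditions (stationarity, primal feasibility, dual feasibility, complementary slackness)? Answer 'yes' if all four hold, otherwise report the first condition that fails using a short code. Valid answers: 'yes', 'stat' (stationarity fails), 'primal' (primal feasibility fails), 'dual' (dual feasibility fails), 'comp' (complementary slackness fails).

Gradient of f: grad f(x) = Q x + c = (0, 0)
Constraint values g_i(x) = a_i^T x - b_i:
  g_1((-2, 0)) = -1
  g_2((-2, 0)) = 2
Stationarity residual: grad f(x) + sum_i lambda_i a_i = (0, 0)
  -> stationarity OK
Primal feasibility (all g_i <= 0): FAILS
Dual feasibility (all lambda_i >= 0): OK
Complementary slackness (lambda_i * g_i(x) = 0 for all i): OK

Verdict: the first failing condition is primal_feasibility -> primal.

primal


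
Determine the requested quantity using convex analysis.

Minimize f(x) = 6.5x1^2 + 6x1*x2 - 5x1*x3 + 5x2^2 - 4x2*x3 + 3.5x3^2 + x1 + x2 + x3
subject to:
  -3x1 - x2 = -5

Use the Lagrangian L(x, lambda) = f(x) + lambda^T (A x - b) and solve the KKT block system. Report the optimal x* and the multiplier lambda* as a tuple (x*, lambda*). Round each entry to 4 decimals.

Form the Lagrangian:
  L(x, lambda) = (1/2) x^T Q x + c^T x + lambda^T (A x - b)
Stationarity (grad_x L = 0): Q x + c + A^T lambda = 0.
Primal feasibility: A x = b.

This gives the KKT block system:
  [ Q   A^T ] [ x     ]   [-c ]
  [ A    0  ] [ lambda ] = [ b ]

Solving the linear system:
  x*      = (1.7167, -0.15, 0.9976)
  lambda* = (5.8095)
  f(x*)   = 15.806

x* = (1.7167, -0.15, 0.9976), lambda* = (5.8095)


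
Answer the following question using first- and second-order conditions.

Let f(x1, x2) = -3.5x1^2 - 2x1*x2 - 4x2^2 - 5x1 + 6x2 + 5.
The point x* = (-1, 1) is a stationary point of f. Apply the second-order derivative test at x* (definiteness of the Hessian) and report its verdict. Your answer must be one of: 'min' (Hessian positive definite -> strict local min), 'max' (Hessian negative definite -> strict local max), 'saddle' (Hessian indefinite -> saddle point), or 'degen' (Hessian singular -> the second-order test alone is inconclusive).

Compute the Hessian H = grad^2 f:
  H = [[-7, -2], [-2, -8]]
Verify stationarity: grad f(x*) = H x* + g = (0, 0).
Eigenvalues of H: -9.5616, -5.4384.
Both eigenvalues < 0, so H is negative definite -> x* is a strict local max.

max


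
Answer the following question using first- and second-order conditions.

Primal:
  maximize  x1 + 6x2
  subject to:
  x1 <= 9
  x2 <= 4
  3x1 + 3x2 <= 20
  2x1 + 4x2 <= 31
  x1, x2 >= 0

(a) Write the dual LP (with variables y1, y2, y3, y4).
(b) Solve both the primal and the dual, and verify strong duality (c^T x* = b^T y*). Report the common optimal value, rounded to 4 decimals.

The standard primal-dual pair for 'max c^T x s.t. A x <= b, x >= 0' is:
  Dual:  min b^T y  s.t.  A^T y >= c,  y >= 0.

So the dual LP is:
  minimize  9y1 + 4y2 + 20y3 + 31y4
  subject to:
    y1 + 3y3 + 2y4 >= 1
    y2 + 3y3 + 4y4 >= 6
    y1, y2, y3, y4 >= 0

Solving the primal: x* = (2.6667, 4).
  primal value c^T x* = 26.6667.
Solving the dual: y* = (0, 5, 0.3333, 0).
  dual value b^T y* = 26.6667.
Strong duality: c^T x* = b^T y*. Confirmed.

26.6667


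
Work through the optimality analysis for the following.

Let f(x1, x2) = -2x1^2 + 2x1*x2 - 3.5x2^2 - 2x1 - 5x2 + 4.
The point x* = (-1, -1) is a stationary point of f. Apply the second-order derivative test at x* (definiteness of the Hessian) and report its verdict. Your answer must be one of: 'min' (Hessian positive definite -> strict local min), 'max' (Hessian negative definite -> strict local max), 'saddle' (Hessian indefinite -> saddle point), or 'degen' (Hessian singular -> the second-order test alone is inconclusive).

Compute the Hessian H = grad^2 f:
  H = [[-4, 2], [2, -7]]
Verify stationarity: grad f(x*) = H x* + g = (0, 0).
Eigenvalues of H: -8, -3.
Both eigenvalues < 0, so H is negative definite -> x* is a strict local max.

max


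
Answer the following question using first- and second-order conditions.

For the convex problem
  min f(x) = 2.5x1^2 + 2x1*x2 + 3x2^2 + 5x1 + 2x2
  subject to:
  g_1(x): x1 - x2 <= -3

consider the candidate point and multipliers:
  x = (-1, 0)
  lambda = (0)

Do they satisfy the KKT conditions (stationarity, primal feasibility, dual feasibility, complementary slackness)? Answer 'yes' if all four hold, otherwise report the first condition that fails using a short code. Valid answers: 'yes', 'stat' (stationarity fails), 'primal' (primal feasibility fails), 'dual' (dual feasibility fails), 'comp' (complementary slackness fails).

Gradient of f: grad f(x) = Q x + c = (0, 0)
Constraint values g_i(x) = a_i^T x - b_i:
  g_1((-1, 0)) = 2
Stationarity residual: grad f(x) + sum_i lambda_i a_i = (0, 0)
  -> stationarity OK
Primal feasibility (all g_i <= 0): FAILS
Dual feasibility (all lambda_i >= 0): OK
Complementary slackness (lambda_i * g_i(x) = 0 for all i): OK

Verdict: the first failing condition is primal_feasibility -> primal.

primal


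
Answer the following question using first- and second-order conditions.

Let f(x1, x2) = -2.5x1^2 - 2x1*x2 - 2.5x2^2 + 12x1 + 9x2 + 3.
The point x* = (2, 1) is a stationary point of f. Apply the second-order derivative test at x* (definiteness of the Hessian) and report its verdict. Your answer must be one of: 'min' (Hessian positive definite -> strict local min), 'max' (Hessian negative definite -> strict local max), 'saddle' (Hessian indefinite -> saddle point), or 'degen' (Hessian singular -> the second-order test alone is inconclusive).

Compute the Hessian H = grad^2 f:
  H = [[-5, -2], [-2, -5]]
Verify stationarity: grad f(x*) = H x* + g = (0, 0).
Eigenvalues of H: -7, -3.
Both eigenvalues < 0, so H is negative definite -> x* is a strict local max.

max


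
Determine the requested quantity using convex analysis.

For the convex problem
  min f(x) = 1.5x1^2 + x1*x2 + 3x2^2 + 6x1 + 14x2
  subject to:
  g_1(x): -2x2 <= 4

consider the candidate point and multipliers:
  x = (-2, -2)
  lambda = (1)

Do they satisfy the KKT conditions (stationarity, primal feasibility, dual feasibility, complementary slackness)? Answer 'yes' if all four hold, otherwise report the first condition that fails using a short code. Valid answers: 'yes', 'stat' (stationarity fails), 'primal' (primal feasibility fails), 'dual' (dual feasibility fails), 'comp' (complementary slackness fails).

Gradient of f: grad f(x) = Q x + c = (-2, 0)
Constraint values g_i(x) = a_i^T x - b_i:
  g_1((-2, -2)) = 0
Stationarity residual: grad f(x) + sum_i lambda_i a_i = (-2, -2)
  -> stationarity FAILS
Primal feasibility (all g_i <= 0): OK
Dual feasibility (all lambda_i >= 0): OK
Complementary slackness (lambda_i * g_i(x) = 0 for all i): OK

Verdict: the first failing condition is stationarity -> stat.

stat


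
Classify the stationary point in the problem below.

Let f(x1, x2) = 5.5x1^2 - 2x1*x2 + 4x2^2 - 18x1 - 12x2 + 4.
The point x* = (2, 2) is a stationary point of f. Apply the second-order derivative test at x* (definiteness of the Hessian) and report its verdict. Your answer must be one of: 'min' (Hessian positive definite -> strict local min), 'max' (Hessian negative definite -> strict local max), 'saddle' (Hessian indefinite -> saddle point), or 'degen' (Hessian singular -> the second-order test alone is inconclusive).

Compute the Hessian H = grad^2 f:
  H = [[11, -2], [-2, 8]]
Verify stationarity: grad f(x*) = H x* + g = (0, 0).
Eigenvalues of H: 7, 12.
Both eigenvalues > 0, so H is positive definite -> x* is a strict local min.

min


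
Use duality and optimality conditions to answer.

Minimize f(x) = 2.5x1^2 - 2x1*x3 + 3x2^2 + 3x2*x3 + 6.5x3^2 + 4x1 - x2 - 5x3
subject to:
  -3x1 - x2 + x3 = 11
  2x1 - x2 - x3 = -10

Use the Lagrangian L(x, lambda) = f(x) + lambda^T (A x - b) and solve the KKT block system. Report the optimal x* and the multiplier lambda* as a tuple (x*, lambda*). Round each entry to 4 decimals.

Form the Lagrangian:
  L(x, lambda) = (1/2) x^T Q x + c^T x + lambda^T (A x - b)
Stationarity (grad_x L = 0): Q x + c + A^T lambda = 0.
Primal feasibility: A x = b.

This gives the KKT block system:
  [ Q   A^T ] [ x     ]   [-c ]
  [ A    0  ] [ lambda ] = [ b ]

Solving the linear system:
  x*      = (-4.1886, 1.5943, 0.0285)
  lambda* = (0.0605, 8.5907)
  f(x*)   = 33.3754

x* = (-4.1886, 1.5943, 0.0285), lambda* = (0.0605, 8.5907)


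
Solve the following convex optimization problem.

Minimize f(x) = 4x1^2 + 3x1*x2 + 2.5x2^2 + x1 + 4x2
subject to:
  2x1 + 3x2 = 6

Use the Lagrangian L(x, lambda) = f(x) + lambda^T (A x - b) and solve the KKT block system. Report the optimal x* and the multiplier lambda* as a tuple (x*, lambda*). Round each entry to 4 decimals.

Form the Lagrangian:
  L(x, lambda) = (1/2) x^T Q x + c^T x + lambda^T (A x - b)
Stationarity (grad_x L = 0): Q x + c + A^T lambda = 0.
Primal feasibility: A x = b.

This gives the KKT block system:
  [ Q   A^T ] [ x     ]   [-c ]
  [ A    0  ] [ lambda ] = [ b ]

Solving the linear system:
  x*      = (0.375, 1.75)
  lambda* = (-4.625)
  f(x*)   = 17.5625

x* = (0.375, 1.75), lambda* = (-4.625)


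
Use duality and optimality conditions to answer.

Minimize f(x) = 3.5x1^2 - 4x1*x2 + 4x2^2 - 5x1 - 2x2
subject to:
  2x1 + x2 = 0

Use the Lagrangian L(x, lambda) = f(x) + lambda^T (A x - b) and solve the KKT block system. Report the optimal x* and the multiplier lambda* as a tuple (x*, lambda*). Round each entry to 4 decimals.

Form the Lagrangian:
  L(x, lambda) = (1/2) x^T Q x + c^T x + lambda^T (A x - b)
Stationarity (grad_x L = 0): Q x + c + A^T lambda = 0.
Primal feasibility: A x = b.

This gives the KKT block system:
  [ Q   A^T ] [ x     ]   [-c ]
  [ A    0  ] [ lambda ] = [ b ]

Solving the linear system:
  x*      = (0.0182, -0.0364)
  lambda* = (2.3636)
  f(x*)   = -0.0091

x* = (0.0182, -0.0364), lambda* = (2.3636)


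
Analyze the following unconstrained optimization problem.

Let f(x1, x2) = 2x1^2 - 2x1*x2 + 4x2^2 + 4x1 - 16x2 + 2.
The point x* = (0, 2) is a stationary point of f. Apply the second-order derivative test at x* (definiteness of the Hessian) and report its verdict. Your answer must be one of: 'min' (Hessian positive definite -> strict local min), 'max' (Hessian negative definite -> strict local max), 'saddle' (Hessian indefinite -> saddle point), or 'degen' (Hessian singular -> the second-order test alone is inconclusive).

Compute the Hessian H = grad^2 f:
  H = [[4, -2], [-2, 8]]
Verify stationarity: grad f(x*) = H x* + g = (0, 0).
Eigenvalues of H: 3.1716, 8.8284.
Both eigenvalues > 0, so H is positive definite -> x* is a strict local min.

min


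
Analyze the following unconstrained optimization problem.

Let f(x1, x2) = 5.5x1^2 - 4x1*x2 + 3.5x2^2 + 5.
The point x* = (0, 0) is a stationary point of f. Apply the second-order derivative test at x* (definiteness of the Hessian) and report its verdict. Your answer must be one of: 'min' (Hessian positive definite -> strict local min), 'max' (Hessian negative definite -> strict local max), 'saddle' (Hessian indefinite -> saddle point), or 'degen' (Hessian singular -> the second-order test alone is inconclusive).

Compute the Hessian H = grad^2 f:
  H = [[11, -4], [-4, 7]]
Verify stationarity: grad f(x*) = H x* + g = (0, 0).
Eigenvalues of H: 4.5279, 13.4721.
Both eigenvalues > 0, so H is positive definite -> x* is a strict local min.

min


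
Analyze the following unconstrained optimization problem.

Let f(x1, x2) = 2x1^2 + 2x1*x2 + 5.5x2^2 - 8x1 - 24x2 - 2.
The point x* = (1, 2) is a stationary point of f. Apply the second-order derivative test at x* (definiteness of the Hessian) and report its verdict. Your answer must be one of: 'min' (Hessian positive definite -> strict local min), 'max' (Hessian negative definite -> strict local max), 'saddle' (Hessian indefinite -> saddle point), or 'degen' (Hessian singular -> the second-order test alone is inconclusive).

Compute the Hessian H = grad^2 f:
  H = [[4, 2], [2, 11]]
Verify stationarity: grad f(x*) = H x* + g = (0, 0).
Eigenvalues of H: 3.4689, 11.5311.
Both eigenvalues > 0, so H is positive definite -> x* is a strict local min.

min


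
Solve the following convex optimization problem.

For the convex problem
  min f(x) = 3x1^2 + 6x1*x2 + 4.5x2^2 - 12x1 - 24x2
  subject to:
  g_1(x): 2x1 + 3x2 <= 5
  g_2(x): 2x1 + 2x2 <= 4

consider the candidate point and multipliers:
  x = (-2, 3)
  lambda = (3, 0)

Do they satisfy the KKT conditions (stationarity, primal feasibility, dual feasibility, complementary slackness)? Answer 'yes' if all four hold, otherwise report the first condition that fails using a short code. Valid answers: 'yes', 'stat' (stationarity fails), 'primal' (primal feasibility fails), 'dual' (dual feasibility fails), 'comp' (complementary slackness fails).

Gradient of f: grad f(x) = Q x + c = (-6, -9)
Constraint values g_i(x) = a_i^T x - b_i:
  g_1((-2, 3)) = 0
  g_2((-2, 3)) = -2
Stationarity residual: grad f(x) + sum_i lambda_i a_i = (0, 0)
  -> stationarity OK
Primal feasibility (all g_i <= 0): OK
Dual feasibility (all lambda_i >= 0): OK
Complementary slackness (lambda_i * g_i(x) = 0 for all i): OK

Verdict: yes, KKT holds.

yes


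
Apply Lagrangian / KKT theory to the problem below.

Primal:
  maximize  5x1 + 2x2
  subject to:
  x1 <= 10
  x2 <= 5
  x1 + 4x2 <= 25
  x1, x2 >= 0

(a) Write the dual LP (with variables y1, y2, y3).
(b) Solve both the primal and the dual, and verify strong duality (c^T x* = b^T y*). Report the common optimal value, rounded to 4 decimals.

The standard primal-dual pair for 'max c^T x s.t. A x <= b, x >= 0' is:
  Dual:  min b^T y  s.t.  A^T y >= c,  y >= 0.

So the dual LP is:
  minimize  10y1 + 5y2 + 25y3
  subject to:
    y1 + y3 >= 5
    y2 + 4y3 >= 2
    y1, y2, y3 >= 0

Solving the primal: x* = (10, 3.75).
  primal value c^T x* = 57.5.
Solving the dual: y* = (4.5, 0, 0.5).
  dual value b^T y* = 57.5.
Strong duality: c^T x* = b^T y*. Confirmed.

57.5


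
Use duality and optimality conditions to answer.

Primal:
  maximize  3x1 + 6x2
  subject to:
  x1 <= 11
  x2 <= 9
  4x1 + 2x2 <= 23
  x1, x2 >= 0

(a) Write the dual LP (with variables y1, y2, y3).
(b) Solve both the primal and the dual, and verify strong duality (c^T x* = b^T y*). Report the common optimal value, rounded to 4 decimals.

The standard primal-dual pair for 'max c^T x s.t. A x <= b, x >= 0' is:
  Dual:  min b^T y  s.t.  A^T y >= c,  y >= 0.

So the dual LP is:
  minimize  11y1 + 9y2 + 23y3
  subject to:
    y1 + 4y3 >= 3
    y2 + 2y3 >= 6
    y1, y2, y3 >= 0

Solving the primal: x* = (1.25, 9).
  primal value c^T x* = 57.75.
Solving the dual: y* = (0, 4.5, 0.75).
  dual value b^T y* = 57.75.
Strong duality: c^T x* = b^T y*. Confirmed.

57.75


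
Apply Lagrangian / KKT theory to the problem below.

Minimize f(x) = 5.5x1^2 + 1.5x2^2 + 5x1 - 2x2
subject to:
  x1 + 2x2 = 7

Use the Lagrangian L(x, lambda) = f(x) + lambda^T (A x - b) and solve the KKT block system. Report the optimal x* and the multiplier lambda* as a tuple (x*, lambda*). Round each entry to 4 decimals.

Form the Lagrangian:
  L(x, lambda) = (1/2) x^T Q x + c^T x + lambda^T (A x - b)
Stationarity (grad_x L = 0): Q x + c + A^T lambda = 0.
Primal feasibility: A x = b.

This gives the KKT block system:
  [ Q   A^T ] [ x     ]   [-c ]
  [ A    0  ] [ lambda ] = [ b ]

Solving the linear system:
  x*      = (-0.0638, 3.5319)
  lambda* = (-4.2979)
  f(x*)   = 11.3511

x* = (-0.0638, 3.5319), lambda* = (-4.2979)


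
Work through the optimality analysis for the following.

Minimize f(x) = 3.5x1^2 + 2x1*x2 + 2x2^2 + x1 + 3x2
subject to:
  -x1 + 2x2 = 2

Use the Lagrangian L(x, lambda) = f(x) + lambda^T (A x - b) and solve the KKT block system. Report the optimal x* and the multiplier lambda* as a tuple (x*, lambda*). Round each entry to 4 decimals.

Form the Lagrangian:
  L(x, lambda) = (1/2) x^T Q x + c^T x + lambda^T (A x - b)
Stationarity (grad_x L = 0): Q x + c + A^T lambda = 0.
Primal feasibility: A x = b.

This gives the KKT block system:
  [ Q   A^T ] [ x     ]   [-c ]
  [ A    0  ] [ lambda ] = [ b ]

Solving the linear system:
  x*      = (-0.65, 0.675)
  lambda* = (-2.2)
  f(x*)   = 2.8875

x* = (-0.65, 0.675), lambda* = (-2.2)


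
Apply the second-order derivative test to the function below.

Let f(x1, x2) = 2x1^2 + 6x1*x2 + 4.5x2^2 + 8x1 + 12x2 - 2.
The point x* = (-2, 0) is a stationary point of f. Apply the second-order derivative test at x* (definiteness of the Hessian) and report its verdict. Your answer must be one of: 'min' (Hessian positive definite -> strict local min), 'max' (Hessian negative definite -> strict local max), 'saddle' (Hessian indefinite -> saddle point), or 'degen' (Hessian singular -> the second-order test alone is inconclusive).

Compute the Hessian H = grad^2 f:
  H = [[4, 6], [6, 9]]
Verify stationarity: grad f(x*) = H x* + g = (0, 0).
Eigenvalues of H: 0, 13.
H has a zero eigenvalue (singular; positive semidefinite but not definite), so H is neither positive definite, negative definite, nor indefinite. The second-order test alone is inconclusive -> degen.
(Indeed, f is constant along the null direction of H through x*, so x* is not a strict local extremum.)

degen


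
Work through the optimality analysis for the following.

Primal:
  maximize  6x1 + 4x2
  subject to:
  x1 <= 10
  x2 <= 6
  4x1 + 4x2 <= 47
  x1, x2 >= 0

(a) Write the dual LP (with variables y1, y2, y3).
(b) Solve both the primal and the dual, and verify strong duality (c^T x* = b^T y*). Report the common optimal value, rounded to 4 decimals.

The standard primal-dual pair for 'max c^T x s.t. A x <= b, x >= 0' is:
  Dual:  min b^T y  s.t.  A^T y >= c,  y >= 0.

So the dual LP is:
  minimize  10y1 + 6y2 + 47y3
  subject to:
    y1 + 4y3 >= 6
    y2 + 4y3 >= 4
    y1, y2, y3 >= 0

Solving the primal: x* = (10, 1.75).
  primal value c^T x* = 67.
Solving the dual: y* = (2, 0, 1).
  dual value b^T y* = 67.
Strong duality: c^T x* = b^T y*. Confirmed.

67


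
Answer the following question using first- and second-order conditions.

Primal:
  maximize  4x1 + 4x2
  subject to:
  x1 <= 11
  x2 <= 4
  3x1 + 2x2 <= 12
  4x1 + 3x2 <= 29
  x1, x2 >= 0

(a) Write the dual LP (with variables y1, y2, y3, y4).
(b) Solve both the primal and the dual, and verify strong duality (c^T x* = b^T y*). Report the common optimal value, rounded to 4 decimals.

The standard primal-dual pair for 'max c^T x s.t. A x <= b, x >= 0' is:
  Dual:  min b^T y  s.t.  A^T y >= c,  y >= 0.

So the dual LP is:
  minimize  11y1 + 4y2 + 12y3 + 29y4
  subject to:
    y1 + 3y3 + 4y4 >= 4
    y2 + 2y3 + 3y4 >= 4
    y1, y2, y3, y4 >= 0

Solving the primal: x* = (1.3333, 4).
  primal value c^T x* = 21.3333.
Solving the dual: y* = (0, 1.3333, 1.3333, 0).
  dual value b^T y* = 21.3333.
Strong duality: c^T x* = b^T y*. Confirmed.

21.3333


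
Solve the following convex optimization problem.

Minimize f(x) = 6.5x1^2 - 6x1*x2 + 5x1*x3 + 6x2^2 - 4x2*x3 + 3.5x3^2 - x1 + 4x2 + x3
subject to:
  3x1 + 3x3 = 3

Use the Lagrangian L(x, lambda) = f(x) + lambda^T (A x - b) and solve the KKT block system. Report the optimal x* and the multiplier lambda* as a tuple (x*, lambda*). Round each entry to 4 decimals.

Form the Lagrangian:
  L(x, lambda) = (1/2) x^T Q x + c^T x + lambda^T (A x - b)
Stationarity (grad_x L = 0): Q x + c + A^T lambda = 0.
Primal feasibility: A x = b.

This gives the KKT block system:
  [ Q   A^T ] [ x     ]   [-c ]
  [ A    0  ] [ lambda ] = [ b ]

Solving the linear system:
  x*      = (0.4138, 0.069, 0.5862)
  lambda* = (-2.2989)
  f(x*)   = 3.6724

x* = (0.4138, 0.069, 0.5862), lambda* = (-2.2989)


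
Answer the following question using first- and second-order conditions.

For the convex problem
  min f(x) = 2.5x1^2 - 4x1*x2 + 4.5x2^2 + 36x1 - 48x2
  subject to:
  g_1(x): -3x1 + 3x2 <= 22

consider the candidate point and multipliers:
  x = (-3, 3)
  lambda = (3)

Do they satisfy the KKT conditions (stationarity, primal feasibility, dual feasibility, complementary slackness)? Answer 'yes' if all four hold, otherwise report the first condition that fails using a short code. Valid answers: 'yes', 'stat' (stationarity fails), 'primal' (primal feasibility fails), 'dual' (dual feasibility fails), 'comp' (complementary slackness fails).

Gradient of f: grad f(x) = Q x + c = (9, -9)
Constraint values g_i(x) = a_i^T x - b_i:
  g_1((-3, 3)) = -4
Stationarity residual: grad f(x) + sum_i lambda_i a_i = (0, 0)
  -> stationarity OK
Primal feasibility (all g_i <= 0): OK
Dual feasibility (all lambda_i >= 0): OK
Complementary slackness (lambda_i * g_i(x) = 0 for all i): FAILS

Verdict: the first failing condition is complementary_slackness -> comp.

comp


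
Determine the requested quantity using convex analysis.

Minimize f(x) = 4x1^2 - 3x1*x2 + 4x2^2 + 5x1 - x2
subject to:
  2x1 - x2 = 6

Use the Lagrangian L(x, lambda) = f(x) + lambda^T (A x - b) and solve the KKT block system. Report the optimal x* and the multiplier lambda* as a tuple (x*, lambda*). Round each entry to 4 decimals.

Form the Lagrangian:
  L(x, lambda) = (1/2) x^T Q x + c^T x + lambda^T (A x - b)
Stationarity (grad_x L = 0): Q x + c + A^T lambda = 0.
Primal feasibility: A x = b.

This gives the KKT block system:
  [ Q   A^T ] [ x     ]   [-c ]
  [ A    0  ] [ lambda ] = [ b ]

Solving the linear system:
  x*      = (2.6786, -0.6429)
  lambda* = (-14.1786)
  f(x*)   = 49.5536

x* = (2.6786, -0.6429), lambda* = (-14.1786)


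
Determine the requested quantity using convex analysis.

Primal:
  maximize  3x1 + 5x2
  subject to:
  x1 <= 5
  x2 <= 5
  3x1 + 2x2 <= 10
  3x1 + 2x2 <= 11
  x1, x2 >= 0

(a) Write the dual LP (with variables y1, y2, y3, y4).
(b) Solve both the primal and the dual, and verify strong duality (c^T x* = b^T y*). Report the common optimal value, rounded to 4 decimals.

The standard primal-dual pair for 'max c^T x s.t. A x <= b, x >= 0' is:
  Dual:  min b^T y  s.t.  A^T y >= c,  y >= 0.

So the dual LP is:
  minimize  5y1 + 5y2 + 10y3 + 11y4
  subject to:
    y1 + 3y3 + 3y4 >= 3
    y2 + 2y3 + 2y4 >= 5
    y1, y2, y3, y4 >= 0

Solving the primal: x* = (0, 5).
  primal value c^T x* = 25.
Solving the dual: y* = (0, 3, 1, 0).
  dual value b^T y* = 25.
Strong duality: c^T x* = b^T y*. Confirmed.

25


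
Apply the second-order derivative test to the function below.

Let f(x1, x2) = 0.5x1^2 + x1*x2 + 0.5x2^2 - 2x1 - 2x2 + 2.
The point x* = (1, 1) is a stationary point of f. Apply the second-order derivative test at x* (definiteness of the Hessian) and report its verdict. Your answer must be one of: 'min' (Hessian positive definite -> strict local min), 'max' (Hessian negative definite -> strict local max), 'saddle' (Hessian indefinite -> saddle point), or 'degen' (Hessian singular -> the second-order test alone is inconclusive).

Compute the Hessian H = grad^2 f:
  H = [[1, 1], [1, 1]]
Verify stationarity: grad f(x*) = H x* + g = (0, 0).
Eigenvalues of H: 0, 2.
H has a zero eigenvalue (singular; positive semidefinite but not definite), so H is neither positive definite, negative definite, nor indefinite. The second-order test alone is inconclusive -> degen.
(Indeed, f is constant along the null direction of H through x*, so x* is not a strict local extremum.)

degen


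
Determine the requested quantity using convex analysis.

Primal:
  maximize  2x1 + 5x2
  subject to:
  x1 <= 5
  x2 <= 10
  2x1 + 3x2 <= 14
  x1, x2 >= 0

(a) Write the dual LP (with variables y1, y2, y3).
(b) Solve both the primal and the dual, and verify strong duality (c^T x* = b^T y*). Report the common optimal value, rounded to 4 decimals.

The standard primal-dual pair for 'max c^T x s.t. A x <= b, x >= 0' is:
  Dual:  min b^T y  s.t.  A^T y >= c,  y >= 0.

So the dual LP is:
  minimize  5y1 + 10y2 + 14y3
  subject to:
    y1 + 2y3 >= 2
    y2 + 3y3 >= 5
    y1, y2, y3 >= 0

Solving the primal: x* = (0, 4.6667).
  primal value c^T x* = 23.3333.
Solving the dual: y* = (0, 0, 1.6667).
  dual value b^T y* = 23.3333.
Strong duality: c^T x* = b^T y*. Confirmed.

23.3333


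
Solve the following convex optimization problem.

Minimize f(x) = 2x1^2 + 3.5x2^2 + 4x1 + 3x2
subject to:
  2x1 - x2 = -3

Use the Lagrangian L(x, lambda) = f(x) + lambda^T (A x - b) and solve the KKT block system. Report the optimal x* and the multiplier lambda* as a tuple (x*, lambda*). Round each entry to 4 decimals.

Form the Lagrangian:
  L(x, lambda) = (1/2) x^T Q x + c^T x + lambda^T (A x - b)
Stationarity (grad_x L = 0): Q x + c + A^T lambda = 0.
Primal feasibility: A x = b.

This gives the KKT block system:
  [ Q   A^T ] [ x     ]   [-c ]
  [ A    0  ] [ lambda ] = [ b ]

Solving the linear system:
  x*      = (-1.625, -0.25)
  lambda* = (1.25)
  f(x*)   = -1.75

x* = (-1.625, -0.25), lambda* = (1.25)


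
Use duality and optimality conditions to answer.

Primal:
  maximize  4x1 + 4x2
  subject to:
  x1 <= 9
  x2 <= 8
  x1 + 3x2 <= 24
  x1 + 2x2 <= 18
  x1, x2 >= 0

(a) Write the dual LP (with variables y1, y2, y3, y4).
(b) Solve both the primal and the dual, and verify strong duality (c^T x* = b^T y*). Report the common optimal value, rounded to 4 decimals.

The standard primal-dual pair for 'max c^T x s.t. A x <= b, x >= 0' is:
  Dual:  min b^T y  s.t.  A^T y >= c,  y >= 0.

So the dual LP is:
  minimize  9y1 + 8y2 + 24y3 + 18y4
  subject to:
    y1 + y3 + y4 >= 4
    y2 + 3y3 + 2y4 >= 4
    y1, y2, y3, y4 >= 0

Solving the primal: x* = (9, 4.5).
  primal value c^T x* = 54.
Solving the dual: y* = (2, 0, 0, 2).
  dual value b^T y* = 54.
Strong duality: c^T x* = b^T y*. Confirmed.

54


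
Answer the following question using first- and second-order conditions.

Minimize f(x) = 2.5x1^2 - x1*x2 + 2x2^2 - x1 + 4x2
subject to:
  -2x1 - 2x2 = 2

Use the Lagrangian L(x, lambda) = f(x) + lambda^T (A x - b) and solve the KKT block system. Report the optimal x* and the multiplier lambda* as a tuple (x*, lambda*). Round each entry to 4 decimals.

Form the Lagrangian:
  L(x, lambda) = (1/2) x^T Q x + c^T x + lambda^T (A x - b)
Stationarity (grad_x L = 0): Q x + c + A^T lambda = 0.
Primal feasibility: A x = b.

This gives the KKT block system:
  [ Q   A^T ] [ x     ]   [-c ]
  [ A    0  ] [ lambda ] = [ b ]

Solving the linear system:
  x*      = (0, -1)
  lambda* = (0)
  f(x*)   = -2

x* = (0, -1), lambda* = (0)


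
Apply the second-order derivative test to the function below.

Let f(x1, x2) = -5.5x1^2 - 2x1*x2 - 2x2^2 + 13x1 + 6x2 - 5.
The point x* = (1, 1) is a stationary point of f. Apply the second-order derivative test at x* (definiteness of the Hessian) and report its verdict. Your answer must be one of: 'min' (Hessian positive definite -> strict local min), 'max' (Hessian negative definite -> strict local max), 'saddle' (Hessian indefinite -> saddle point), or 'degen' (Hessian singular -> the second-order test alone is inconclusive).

Compute the Hessian H = grad^2 f:
  H = [[-11, -2], [-2, -4]]
Verify stationarity: grad f(x*) = H x* + g = (0, 0).
Eigenvalues of H: -11.5311, -3.4689.
Both eigenvalues < 0, so H is negative definite -> x* is a strict local max.

max


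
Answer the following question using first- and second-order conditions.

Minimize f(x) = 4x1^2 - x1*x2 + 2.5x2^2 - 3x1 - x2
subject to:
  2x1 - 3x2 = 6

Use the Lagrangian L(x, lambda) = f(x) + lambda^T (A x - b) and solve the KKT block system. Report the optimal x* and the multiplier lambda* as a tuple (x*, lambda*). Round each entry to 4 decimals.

Form the Lagrangian:
  L(x, lambda) = (1/2) x^T Q x + c^T x + lambda^T (A x - b)
Stationarity (grad_x L = 0): Q x + c + A^T lambda = 0.
Primal feasibility: A x = b.

This gives the KKT block system:
  [ Q   A^T ] [ x     ]   [-c ]
  [ A    0  ] [ lambda ] = [ b ]

Solving the linear system:
  x*      = (0.9375, -1.375)
  lambda* = (-2.9375)
  f(x*)   = 8.0938

x* = (0.9375, -1.375), lambda* = (-2.9375)


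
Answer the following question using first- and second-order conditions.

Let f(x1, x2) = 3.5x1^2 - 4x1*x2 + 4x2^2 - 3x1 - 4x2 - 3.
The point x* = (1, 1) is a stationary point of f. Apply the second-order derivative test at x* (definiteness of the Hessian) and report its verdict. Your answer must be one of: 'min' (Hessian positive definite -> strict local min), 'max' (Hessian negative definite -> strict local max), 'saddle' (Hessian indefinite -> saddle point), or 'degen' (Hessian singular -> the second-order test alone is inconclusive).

Compute the Hessian H = grad^2 f:
  H = [[7, -4], [-4, 8]]
Verify stationarity: grad f(x*) = H x* + g = (0, 0).
Eigenvalues of H: 3.4689, 11.5311.
Both eigenvalues > 0, so H is positive definite -> x* is a strict local min.

min


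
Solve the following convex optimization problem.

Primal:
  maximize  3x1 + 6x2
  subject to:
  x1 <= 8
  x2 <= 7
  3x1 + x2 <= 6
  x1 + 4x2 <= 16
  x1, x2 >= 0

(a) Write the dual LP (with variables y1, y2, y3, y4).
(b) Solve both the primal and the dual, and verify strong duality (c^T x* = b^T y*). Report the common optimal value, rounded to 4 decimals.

The standard primal-dual pair for 'max c^T x s.t. A x <= b, x >= 0' is:
  Dual:  min b^T y  s.t.  A^T y >= c,  y >= 0.

So the dual LP is:
  minimize  8y1 + 7y2 + 6y3 + 16y4
  subject to:
    y1 + 3y3 + y4 >= 3
    y2 + y3 + 4y4 >= 6
    y1, y2, y3, y4 >= 0

Solving the primal: x* = (0.7273, 3.8182).
  primal value c^T x* = 25.0909.
Solving the dual: y* = (0, 0, 0.5455, 1.3636).
  dual value b^T y* = 25.0909.
Strong duality: c^T x* = b^T y*. Confirmed.

25.0909


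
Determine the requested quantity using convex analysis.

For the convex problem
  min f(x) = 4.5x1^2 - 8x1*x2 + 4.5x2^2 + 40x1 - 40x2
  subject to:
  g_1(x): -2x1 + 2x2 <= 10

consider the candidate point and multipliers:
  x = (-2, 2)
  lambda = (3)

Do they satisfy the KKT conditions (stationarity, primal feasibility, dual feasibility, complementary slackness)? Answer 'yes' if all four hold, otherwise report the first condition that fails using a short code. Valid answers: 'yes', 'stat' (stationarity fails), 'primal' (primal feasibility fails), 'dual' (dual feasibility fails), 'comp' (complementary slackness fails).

Gradient of f: grad f(x) = Q x + c = (6, -6)
Constraint values g_i(x) = a_i^T x - b_i:
  g_1((-2, 2)) = -2
Stationarity residual: grad f(x) + sum_i lambda_i a_i = (0, 0)
  -> stationarity OK
Primal feasibility (all g_i <= 0): OK
Dual feasibility (all lambda_i >= 0): OK
Complementary slackness (lambda_i * g_i(x) = 0 for all i): FAILS

Verdict: the first failing condition is complementary_slackness -> comp.

comp


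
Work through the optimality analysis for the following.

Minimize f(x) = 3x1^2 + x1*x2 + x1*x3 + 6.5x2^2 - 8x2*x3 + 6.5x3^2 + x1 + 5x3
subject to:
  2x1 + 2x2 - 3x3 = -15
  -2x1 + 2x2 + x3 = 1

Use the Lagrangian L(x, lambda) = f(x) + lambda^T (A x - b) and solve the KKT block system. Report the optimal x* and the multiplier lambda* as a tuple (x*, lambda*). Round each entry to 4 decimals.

Form the Lagrangian:
  L(x, lambda) = (1/2) x^T Q x + c^T x + lambda^T (A x - b)
Stationarity (grad_x L = 0): Q x + c + A^T lambda = 0.
Primal feasibility: A x = b.

This gives the KKT block system:
  [ Q   A^T ] [ x     ]   [-c ]
  [ A    0  ] [ lambda ] = [ b ]

Solving the linear system:
  x*      = (-2.7101, -2.8551, 1.2899)
  lambda* = (16.7428, 8.3297)
  f(x*)   = 123.2754

x* = (-2.7101, -2.8551, 1.2899), lambda* = (16.7428, 8.3297)


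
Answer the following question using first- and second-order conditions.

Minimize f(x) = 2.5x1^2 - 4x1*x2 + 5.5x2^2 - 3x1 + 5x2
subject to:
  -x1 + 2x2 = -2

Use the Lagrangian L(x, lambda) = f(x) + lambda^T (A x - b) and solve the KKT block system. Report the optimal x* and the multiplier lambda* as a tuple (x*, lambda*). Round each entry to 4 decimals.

Form the Lagrangian:
  L(x, lambda) = (1/2) x^T Q x + c^T x + lambda^T (A x - b)
Stationarity (grad_x L = 0): Q x + c + A^T lambda = 0.
Primal feasibility: A x = b.

This gives the KKT block system:
  [ Q   A^T ] [ x     ]   [-c ]
  [ A    0  ] [ lambda ] = [ b ]

Solving the linear system:
  x*      = (0.5333, -0.7333)
  lambda* = (2.6)
  f(x*)   = -0.0333

x* = (0.5333, -0.7333), lambda* = (2.6)


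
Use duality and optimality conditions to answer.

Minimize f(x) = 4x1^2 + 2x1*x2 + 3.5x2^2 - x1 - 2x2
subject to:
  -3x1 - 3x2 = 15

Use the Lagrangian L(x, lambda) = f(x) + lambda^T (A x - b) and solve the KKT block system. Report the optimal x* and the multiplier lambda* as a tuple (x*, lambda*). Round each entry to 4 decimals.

Form the Lagrangian:
  L(x, lambda) = (1/2) x^T Q x + c^T x + lambda^T (A x - b)
Stationarity (grad_x L = 0): Q x + c + A^T lambda = 0.
Primal feasibility: A x = b.

This gives the KKT block system:
  [ Q   A^T ] [ x     ]   [-c ]
  [ A    0  ] [ lambda ] = [ b ]

Solving the linear system:
  x*      = (-2.3636, -2.6364)
  lambda* = (-8.3939)
  f(x*)   = 66.7727

x* = (-2.3636, -2.6364), lambda* = (-8.3939)


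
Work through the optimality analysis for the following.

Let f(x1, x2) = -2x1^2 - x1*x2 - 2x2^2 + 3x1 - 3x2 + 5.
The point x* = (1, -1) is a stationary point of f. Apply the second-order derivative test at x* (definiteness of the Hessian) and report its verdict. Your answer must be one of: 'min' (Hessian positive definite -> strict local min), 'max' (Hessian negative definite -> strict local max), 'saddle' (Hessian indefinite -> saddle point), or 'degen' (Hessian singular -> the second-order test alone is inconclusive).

Compute the Hessian H = grad^2 f:
  H = [[-4, -1], [-1, -4]]
Verify stationarity: grad f(x*) = H x* + g = (0, 0).
Eigenvalues of H: -5, -3.
Both eigenvalues < 0, so H is negative definite -> x* is a strict local max.

max


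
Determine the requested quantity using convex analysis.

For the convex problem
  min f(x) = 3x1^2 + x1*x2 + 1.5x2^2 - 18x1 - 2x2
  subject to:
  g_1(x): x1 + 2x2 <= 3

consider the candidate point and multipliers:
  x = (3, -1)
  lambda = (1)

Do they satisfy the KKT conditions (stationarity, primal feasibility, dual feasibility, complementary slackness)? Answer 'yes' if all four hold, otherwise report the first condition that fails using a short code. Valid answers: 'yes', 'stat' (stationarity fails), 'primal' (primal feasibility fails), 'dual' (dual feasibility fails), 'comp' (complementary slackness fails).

Gradient of f: grad f(x) = Q x + c = (-1, -2)
Constraint values g_i(x) = a_i^T x - b_i:
  g_1((3, -1)) = -2
Stationarity residual: grad f(x) + sum_i lambda_i a_i = (0, 0)
  -> stationarity OK
Primal feasibility (all g_i <= 0): OK
Dual feasibility (all lambda_i >= 0): OK
Complementary slackness (lambda_i * g_i(x) = 0 for all i): FAILS

Verdict: the first failing condition is complementary_slackness -> comp.

comp


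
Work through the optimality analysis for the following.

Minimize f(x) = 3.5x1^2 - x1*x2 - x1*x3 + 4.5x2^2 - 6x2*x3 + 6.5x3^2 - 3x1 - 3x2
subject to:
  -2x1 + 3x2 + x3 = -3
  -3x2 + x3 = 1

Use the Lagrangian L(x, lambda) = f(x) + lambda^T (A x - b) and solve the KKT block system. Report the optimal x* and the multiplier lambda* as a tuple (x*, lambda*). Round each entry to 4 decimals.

Form the Lagrangian:
  L(x, lambda) = (1/2) x^T Q x + c^T x + lambda^T (A x - b)
Stationarity (grad_x L = 0): Q x + c + A^T lambda = 0.
Primal feasibility: A x = b.

This gives the KKT block system:
  [ Q   A^T ] [ x     ]   [-c ]
  [ A    0  ] [ lambda ] = [ b ]

Solving the linear system:
  x*      = (0.7907, -0.4031, -0.2093)
  lambda* = (1.5736, -0.4806)
  f(x*)   = 2.0194

x* = (0.7907, -0.4031, -0.2093), lambda* = (1.5736, -0.4806)
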